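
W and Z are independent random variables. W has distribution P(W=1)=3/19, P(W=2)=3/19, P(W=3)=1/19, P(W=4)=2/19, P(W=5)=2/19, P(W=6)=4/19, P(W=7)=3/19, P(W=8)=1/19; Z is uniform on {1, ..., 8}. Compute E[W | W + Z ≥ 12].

32/5

P(W + Z ≥ 12) = 35/152.
Summing W·P(x,y) over outcomes with W + Z ≥ 12 gives 28/19.
E[W | W + Z ≥ 12] = (28/19) / (35/152) = 32/5.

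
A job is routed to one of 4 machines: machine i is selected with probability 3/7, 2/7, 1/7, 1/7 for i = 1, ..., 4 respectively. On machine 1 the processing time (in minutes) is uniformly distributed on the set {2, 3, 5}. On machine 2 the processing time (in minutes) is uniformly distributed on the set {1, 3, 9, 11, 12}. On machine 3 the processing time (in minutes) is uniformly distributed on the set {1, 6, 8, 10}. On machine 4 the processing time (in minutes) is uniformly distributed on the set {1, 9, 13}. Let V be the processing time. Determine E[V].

2299/420

E[V | machine 1] = (2+3+5)/3 = 10/3.
E[V | machine 2] = (1+3+9+11+12)/5 = 36/5.
E[V | machine 3] = (1+6+8+10)/4 = 25/4.
E[V | machine 4] = (1+9+13)/3 = 23/3.
By the law of total expectation,
E[V] = (3/7)·(10/3) + (2/7)·(36/5) + (1/7)·(25/4) + (1/7)·(23/3) = 2299/420.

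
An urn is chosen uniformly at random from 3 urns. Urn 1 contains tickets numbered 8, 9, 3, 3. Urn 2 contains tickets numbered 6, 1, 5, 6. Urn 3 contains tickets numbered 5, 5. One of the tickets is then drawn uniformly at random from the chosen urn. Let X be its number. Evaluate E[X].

E[X | urn 1] = (8+9+3+3)/4 = 23/4.
E[X | urn 2] = (6+1+5+6)/4 = 9/2.
E[X | urn 3] = (5+5)/2 = 5.
By the law of total expectation,
E[X] = (1/3)·(23/4) + (1/3)·(9/2) + (1/3)·(5) = 61/12.

61/12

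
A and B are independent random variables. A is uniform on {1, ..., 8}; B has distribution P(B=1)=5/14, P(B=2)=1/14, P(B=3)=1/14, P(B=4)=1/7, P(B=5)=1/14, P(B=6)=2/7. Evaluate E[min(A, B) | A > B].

P(A > B) = 65/112.
Summing min(A,B)·P(x,y) over outcomes with A > B gives 157/112.
E[min(A, B) | A > B] = (157/112) / (65/112) = 157/65.

157/65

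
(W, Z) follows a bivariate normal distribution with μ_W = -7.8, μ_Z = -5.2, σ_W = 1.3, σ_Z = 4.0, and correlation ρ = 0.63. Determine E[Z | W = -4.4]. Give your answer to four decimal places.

E[Z | W=x] = μ_Z + ρ(σ_Z/σ_W)(x − μ_W) for jointly normal variables.
E[Z | W=-4.4] = -5.2 + (0.63)·(4.0/1.3)·(-4.4 − (-7.8)) = -5.2 + (1.93846)·(3.4) = 1.3908.

1.3908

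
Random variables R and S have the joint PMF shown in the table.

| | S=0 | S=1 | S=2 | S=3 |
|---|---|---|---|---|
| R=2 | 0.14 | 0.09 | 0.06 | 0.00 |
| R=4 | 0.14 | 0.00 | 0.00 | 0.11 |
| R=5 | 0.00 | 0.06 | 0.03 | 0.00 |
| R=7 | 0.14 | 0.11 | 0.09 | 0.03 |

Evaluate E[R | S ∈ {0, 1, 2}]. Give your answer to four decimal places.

P(S ∈ {0, 1, 2}) = 0.86.
Summing R·P(R=x,S=y) over the conditioning event gives 3.97.
E[R | S ∈ {0, 1, 2}] = (3.97) / (0.86) = 4.6163.

4.6163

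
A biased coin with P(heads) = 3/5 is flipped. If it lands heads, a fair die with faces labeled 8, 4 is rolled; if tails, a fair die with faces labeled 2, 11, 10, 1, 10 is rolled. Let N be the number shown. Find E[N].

158/25

E[N | heads] = (8+4)/2 = 6.
E[N | tails] = (2+11+10+1+10)/5 = 34/5.
E[N] = (3/5)·(6) + (2/5)·(34/5) = 158/25.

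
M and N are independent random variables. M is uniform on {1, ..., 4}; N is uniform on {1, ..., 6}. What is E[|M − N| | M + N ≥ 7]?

11/5

Outcomes with M + N ≥ 7: (1,6), (2,5), (2,6), (3,4), (3,5), (3,6), (4,3), (4,4), (4,5), (4,6), each with probability 1/24.
E[|M − N| | M + N ≥ 7] = (5 + 3 + 4 + 1 + 2 + 3 + 1 + 0 + 1 + 2) / 10 = 11/5.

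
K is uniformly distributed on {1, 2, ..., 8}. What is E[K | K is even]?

5

Given K is even, K is equally likely to be any of {2, 4, 6, 8}.
E[K | K is even] = (2 + 4 + 6 + 8) / 4 = 5.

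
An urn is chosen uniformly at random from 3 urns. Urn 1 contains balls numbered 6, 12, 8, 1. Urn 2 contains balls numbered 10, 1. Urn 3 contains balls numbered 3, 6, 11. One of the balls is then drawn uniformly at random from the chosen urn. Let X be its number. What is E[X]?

227/36

E[X | urn 1] = (6+12+8+1)/4 = 27/4.
E[X | urn 2] = (10+1)/2 = 11/2.
E[X | urn 3] = (3+6+11)/3 = 20/3.
By the law of total expectation,
E[X] = (1/3)·(27/4) + (1/3)·(11/2) + (1/3)·(20/3) = 227/36.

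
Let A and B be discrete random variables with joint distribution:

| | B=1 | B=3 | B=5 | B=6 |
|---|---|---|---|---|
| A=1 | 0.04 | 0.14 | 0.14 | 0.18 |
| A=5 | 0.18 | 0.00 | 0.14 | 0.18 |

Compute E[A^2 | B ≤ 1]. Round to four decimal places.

P(B ≤ 1) = 0.22.
Summing A^2·P(A=x,B=y) over the conditioning event gives 4.54.
E[A^2 | B ≤ 1] = (4.54) / (0.22) = 20.6364.

20.6364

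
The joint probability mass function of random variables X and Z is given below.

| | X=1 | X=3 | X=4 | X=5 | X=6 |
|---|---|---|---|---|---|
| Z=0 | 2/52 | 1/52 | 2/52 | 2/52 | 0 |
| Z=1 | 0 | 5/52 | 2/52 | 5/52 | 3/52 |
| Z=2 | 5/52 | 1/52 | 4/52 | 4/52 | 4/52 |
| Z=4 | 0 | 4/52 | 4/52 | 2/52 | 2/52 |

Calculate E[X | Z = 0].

P(Z = 0) = 7/52.
Σ X·P over the event = 1·(2/52) + 3·(1/52) + 4·(2/52) + 5·(2/52) = 23/52.
E[X | Z = 0] = (23/52) / (7/52) = 23/7.

23/7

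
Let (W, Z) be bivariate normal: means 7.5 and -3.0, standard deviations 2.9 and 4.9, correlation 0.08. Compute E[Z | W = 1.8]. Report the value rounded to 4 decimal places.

-3.7705

For a bivariate normal, E[Z | W=x] = μ_Z + ρ·(σ_Z/σ_W)·(x − μ_W).
E[Z | W=1.8] = -3.0 + (0.08)·(4.9/2.9)·(1.8 − (7.5)) = -3.0 + (0.13517)·(-5.7) = -3.7705.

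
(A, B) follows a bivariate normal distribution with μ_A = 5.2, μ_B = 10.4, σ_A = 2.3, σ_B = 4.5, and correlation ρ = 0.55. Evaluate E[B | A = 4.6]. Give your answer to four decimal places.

9.7543

For a bivariate normal, E[B | A=x] = μ_B + ρ·(σ_B/σ_A)·(x − μ_A).
E[B | A=4.6] = 10.4 + (0.55)·(4.5/2.3)·(4.6 − (5.2)) = 10.4 + (1.0761)·(-0.6) = 9.7543.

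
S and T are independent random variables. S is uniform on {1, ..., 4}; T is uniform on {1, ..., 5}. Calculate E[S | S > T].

P(S > T) = 3/10.
Summing S·P(x,y) over outcomes with S > T gives 1.
E[S | S > T] = (1) / (3/10) = 10/3.

10/3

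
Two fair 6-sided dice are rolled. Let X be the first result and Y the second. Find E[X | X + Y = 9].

Outcomes with X + Y = 9: (3,6), (4,5), (5,4), (6,3), each with probability 1/36.
E[X | X + Y = 9] = (3 + 4 + 5 + 6) / 4 = 9/2.

9/2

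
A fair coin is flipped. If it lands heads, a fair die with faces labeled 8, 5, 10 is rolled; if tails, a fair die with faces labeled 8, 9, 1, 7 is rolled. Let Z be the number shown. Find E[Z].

167/24

E[Z | heads] = (8+5+10)/3 = 23/3.
E[Z | tails] = (8+9+1+7)/4 = 25/4.
By the law of total expectation,
E[Z] = (1/2)·(23/3) + (1/2)·(25/4) = 167/24.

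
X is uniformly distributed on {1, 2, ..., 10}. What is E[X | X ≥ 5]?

15/2

Given X ≥ 5, X is equally likely to be any of {5, 6, 7, 8, 9, 10}.
E[X | X ≥ 5] = (5 + 6 + 7 + 8 + 9 + 10) / 6 = 15/2.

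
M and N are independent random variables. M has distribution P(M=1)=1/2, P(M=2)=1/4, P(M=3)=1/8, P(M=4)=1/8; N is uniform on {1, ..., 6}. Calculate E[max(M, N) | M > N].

P(M > N) = 7/48.
Summing max(M,N)·P(x,y) over outcomes with M > N gives 11/24.
E[max(M, N) | M > N] = (11/24) / (7/48) = 22/7.

22/7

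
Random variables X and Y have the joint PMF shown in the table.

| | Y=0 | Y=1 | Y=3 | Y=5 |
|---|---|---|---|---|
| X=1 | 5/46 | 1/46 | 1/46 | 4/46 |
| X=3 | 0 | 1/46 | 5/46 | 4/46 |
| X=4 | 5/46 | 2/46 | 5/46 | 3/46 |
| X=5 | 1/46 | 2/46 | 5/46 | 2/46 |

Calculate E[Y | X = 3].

P(X = 3) = 5/23.
Σ Y·P over the event = 1·(1/46) + 3·(5/46) + 5·(4/46) = 18/23.
E[Y | X = 3] = (18/23) / (5/23) = 18/5.

18/5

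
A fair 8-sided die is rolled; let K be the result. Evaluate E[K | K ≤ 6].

Given K ≤ 6, K is equally likely to be any of {1, 2, 3, 4, 5, 6}.
E[K | K ≤ 6] = (1 + 2 + 3 + 4 + 5 + 6) / 6 = 7/2.

7/2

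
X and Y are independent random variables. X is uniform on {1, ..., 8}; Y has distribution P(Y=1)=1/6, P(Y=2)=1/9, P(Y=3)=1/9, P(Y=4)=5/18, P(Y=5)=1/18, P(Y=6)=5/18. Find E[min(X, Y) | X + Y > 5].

P(X + Y > 5) = 13/16.
Summing min(X,Y)·P(x,y) over outcomes with X + Y > 5 gives 97/36.
E[min(X, Y) | X + Y > 5] = (97/36) / (13/16) = 388/117.

388/117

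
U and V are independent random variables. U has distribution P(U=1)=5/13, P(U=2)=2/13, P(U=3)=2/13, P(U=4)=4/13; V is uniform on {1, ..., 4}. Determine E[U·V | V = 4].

124/13

P(V = 4) = 1/4.
Summing UV·P(x,y) over outcomes with V = 4 gives 31/13.
E[U·V | V = 4] = (31/13) / (1/4) = 124/13.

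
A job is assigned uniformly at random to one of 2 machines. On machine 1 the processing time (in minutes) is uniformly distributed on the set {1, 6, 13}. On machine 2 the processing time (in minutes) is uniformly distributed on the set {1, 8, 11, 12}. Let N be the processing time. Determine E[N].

22/3

E[N | machine 1] = (1+6+13)/3 = 20/3.
E[N | machine 2] = (1+8+11+12)/4 = 8.
By the law of total expectation,
E[N] = (1/2)·(20/3) + (1/2)·(8) = 22/3.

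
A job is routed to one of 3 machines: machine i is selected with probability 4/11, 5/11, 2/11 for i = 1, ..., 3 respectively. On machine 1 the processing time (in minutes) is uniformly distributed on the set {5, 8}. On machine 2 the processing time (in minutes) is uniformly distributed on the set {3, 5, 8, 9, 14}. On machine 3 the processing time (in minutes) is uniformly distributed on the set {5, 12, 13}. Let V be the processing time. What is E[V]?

85/11

E[V | machine 1] = (5+8)/2 = 13/2.
E[V | machine 2] = (3+5+8+9+14)/5 = 39/5.
E[V | machine 3] = (5+12+13)/3 = 10.
By the law of total expectation,
E[V] = (4/11)·(13/2) + (5/11)·(39/5) + (2/11)·(10) = 85/11.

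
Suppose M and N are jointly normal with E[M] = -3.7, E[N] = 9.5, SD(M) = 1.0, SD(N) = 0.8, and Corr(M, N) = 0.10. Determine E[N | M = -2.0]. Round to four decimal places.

The regression of N on M has slope ρ·σ_N/σ_M and passes through (μ_M, μ_N).
E[N | M=-2.0] = 9.5 + (0.10)·(0.8/1.0)·(-2.0 − (-3.7)) = 9.5 + (0.08)·(1.7) = 9.6360.

9.6360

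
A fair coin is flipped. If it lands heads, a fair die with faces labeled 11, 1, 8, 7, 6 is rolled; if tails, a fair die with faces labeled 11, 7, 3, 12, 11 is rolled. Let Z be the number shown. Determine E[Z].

77/10

E[Z | heads] = (11+1+8+7+6)/5 = 33/5.
E[Z | tails] = (11+7+3+12+11)/5 = 44/5.
E[Z] = (1/2)·(33/5) + (1/2)·(44/5) = 77/10.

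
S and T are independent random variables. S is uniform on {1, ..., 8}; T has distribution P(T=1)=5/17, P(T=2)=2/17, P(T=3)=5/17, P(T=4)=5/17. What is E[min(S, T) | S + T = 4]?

P(S + T = 4) = 3/34.
Summing min(S,T)·P(x,y) over outcomes with S + T = 4 gives 7/68.
E[min(S, T) | S + T = 4] = (7/68) / (3/34) = 7/6.

7/6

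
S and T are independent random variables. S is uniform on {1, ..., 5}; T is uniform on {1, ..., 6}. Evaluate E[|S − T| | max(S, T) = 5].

20/9

P(max(S, T) = 5) = 3/10.
Summing |S−T|·P(x,y) over outcomes with max(S, T) = 5 gives 2/3.
E[|S − T| | max(S, T) = 5] = (2/3) / (3/10) = 20/9.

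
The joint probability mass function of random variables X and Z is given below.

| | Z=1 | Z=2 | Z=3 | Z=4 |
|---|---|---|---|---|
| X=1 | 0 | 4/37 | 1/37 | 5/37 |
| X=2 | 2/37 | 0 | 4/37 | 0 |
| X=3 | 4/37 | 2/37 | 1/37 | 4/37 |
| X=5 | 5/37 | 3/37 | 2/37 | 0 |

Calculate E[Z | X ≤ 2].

45/16

P(X ≤ 2) = 16/37.
Σ Z·P over the event = 2·(4/37) + 3·(1/37) + 4·(5/37) + 1·(2/37) + 3·(4/37) = 45/37.
E[Z | X ≤ 2] = (45/37) / (16/37) = 45/16.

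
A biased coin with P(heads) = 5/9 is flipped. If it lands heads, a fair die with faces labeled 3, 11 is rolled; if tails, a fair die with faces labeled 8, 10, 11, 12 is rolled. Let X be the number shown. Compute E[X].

E[X | heads] = (3+11)/2 = 7.
E[X | tails] = (8+10+11+12)/4 = 41/4.
By the law of total expectation,
E[X] = (5/9)·(7) + (4/9)·(41/4) = 76/9.

76/9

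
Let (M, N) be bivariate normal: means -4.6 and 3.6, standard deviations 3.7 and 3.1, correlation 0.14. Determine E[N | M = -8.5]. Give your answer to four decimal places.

3.1425

E[N | M=x] = μ_N + ρ(σ_N/σ_M)(x − μ_M) for jointly normal variables.
E[N | M=-8.5] = 3.6 + (0.14)·(3.1/3.7)·(-8.5 − (-4.6)) = 3.6 + (0.1173)·(-3.9) = 3.1425.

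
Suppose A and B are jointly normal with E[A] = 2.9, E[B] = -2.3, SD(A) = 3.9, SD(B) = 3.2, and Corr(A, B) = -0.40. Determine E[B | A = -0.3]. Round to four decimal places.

-1.2497

The regression of B on A has slope ρ·σ_B/σ_A and passes through (μ_A, μ_B).
E[B | A=-0.3] = -2.3 + (-0.40)·(3.2/3.9)·(-0.3 − (2.9)) = -2.3 + (-0.32821)·(-3.2) = -1.2497.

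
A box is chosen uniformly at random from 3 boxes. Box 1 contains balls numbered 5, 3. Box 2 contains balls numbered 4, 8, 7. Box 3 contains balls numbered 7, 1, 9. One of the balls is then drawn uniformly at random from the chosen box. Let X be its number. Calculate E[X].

E[X | box 1] = (5+3)/2 = 4.
E[X | box 2] = (4+8+7)/3 = 19/3.
E[X | box 3] = (7+1+9)/3 = 17/3.
By the law of total expectation,
E[X] = (1/3)·(4) + (1/3)·(19/3) + (1/3)·(17/3) = 16/3.

16/3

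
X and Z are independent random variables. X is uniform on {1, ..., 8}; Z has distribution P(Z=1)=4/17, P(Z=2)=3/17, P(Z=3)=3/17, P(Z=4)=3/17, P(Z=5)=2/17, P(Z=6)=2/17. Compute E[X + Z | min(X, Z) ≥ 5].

12

P(min(X, Z) ≥ 5) = 2/17.
Summing (X+Z)·P(x,y) over outcomes with min(X, Z) ≥ 5 gives 24/17.
E[X + Z | min(X, Z) ≥ 5] = (24/17) / (2/17) = 12.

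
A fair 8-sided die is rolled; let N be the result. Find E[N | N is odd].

Given N is odd, N is equally likely to be any of {1, 3, 5, 7}.
E[N | N is odd] = (1 + 3 + 5 + 7) / 4 = 4.

4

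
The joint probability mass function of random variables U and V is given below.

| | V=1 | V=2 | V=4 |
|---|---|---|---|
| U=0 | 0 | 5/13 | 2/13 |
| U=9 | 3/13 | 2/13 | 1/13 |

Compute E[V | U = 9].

P(U = 9) = 6/13.
Σ V·P over the event = 1·(3/13) + 2·(2/13) + 4·(1/13) = 11/13.
E[V | U = 9] = (11/13) / (6/13) = 11/6.

11/6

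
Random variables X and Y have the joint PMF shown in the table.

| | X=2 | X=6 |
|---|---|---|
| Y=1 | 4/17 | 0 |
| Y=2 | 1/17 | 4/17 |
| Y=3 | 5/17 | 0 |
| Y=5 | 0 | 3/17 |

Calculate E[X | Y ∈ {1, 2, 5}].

13/3

P(Y ∈ {1, 2, 5}) = 12/17.
Σ X·P over the event = 2·(4/17) + 2·(1/17) + 6·(4/17) + 6·(3/17) = 52/17.
E[X | Y ∈ {1, 2, 5}] = (52/17) / (12/17) = 13/3.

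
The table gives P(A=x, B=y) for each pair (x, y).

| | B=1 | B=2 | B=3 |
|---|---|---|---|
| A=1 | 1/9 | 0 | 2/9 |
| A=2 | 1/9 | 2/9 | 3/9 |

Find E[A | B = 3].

8/5

P(B = 3) = 5/9.
Σ A·P over the event = 1·(2/9) + 2·(3/9) = 8/9.
E[A | B = 3] = (8/9) / (5/9) = 8/5.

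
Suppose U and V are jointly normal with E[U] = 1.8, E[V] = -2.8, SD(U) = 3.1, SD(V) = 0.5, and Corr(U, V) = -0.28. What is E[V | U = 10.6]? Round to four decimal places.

-3.1974

For a bivariate normal, E[V | U=x] = μ_V + ρ·(σ_V/σ_U)·(x − μ_U).
E[V | U=10.6] = -2.8 + (-0.28)·(0.5/3.1)·(10.6 − (1.8)) = -2.8 + (-0.045161)·(8.8) = -3.1974.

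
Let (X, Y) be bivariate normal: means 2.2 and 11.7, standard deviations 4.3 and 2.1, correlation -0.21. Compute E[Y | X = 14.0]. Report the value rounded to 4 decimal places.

For a bivariate normal, E[Y | X=x] = μ_Y + ρ·(σ_Y/σ_X)·(x − μ_X).
E[Y | X=14.0] = 11.7 + (-0.21)·(2.1/4.3)·(14.0 − (2.2)) = 11.7 + (-0.10256)·(11.8) = 10.4898.

10.4898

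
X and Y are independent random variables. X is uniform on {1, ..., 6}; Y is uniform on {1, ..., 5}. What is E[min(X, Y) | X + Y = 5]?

Outcomes with X + Y = 5: (1,4), (2,3), (3,2), (4,1), each with probability 1/30.
E[min(X, Y) | X + Y = 5] = (1 + 2 + 2 + 1) / 4 = 3/2.

3/2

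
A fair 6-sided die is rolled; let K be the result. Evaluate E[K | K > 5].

6

Given K > 5, K is equally likely to be any of {6}.
E[K | K > 5] = (6) / 1 = 6.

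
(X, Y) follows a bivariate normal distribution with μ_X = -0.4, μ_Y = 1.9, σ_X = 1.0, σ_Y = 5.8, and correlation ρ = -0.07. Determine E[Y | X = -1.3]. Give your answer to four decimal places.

For a bivariate normal, E[Y | X=x] = μ_Y + ρ·(σ_Y/σ_X)·(x − μ_X).
E[Y | X=-1.3] = 1.9 + (-0.07)·(5.8/1.0)·(-1.3 − (-0.4)) = 1.9 + (-0.406)·(-0.9) = 2.2654.

2.2654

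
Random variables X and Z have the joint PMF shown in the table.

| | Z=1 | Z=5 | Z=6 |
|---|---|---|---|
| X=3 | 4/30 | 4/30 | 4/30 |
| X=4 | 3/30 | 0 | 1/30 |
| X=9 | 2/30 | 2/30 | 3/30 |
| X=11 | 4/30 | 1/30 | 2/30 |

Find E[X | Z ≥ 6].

P(Z ≥ 6) = 1/3.
Σ X·P over the event = 3·(4/30) + 4·(1/30) + 9·(3/30) + 11·(2/30) = 13/6.
E[X | Z ≥ 6] = (13/6) / (1/3) = 13/2.

13/2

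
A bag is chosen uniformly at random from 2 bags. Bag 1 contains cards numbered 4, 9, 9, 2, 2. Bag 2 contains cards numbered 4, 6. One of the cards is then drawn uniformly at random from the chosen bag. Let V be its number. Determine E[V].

51/10

E[V | bag 1] = (4+9+9+2+2)/5 = 26/5.
E[V | bag 2] = (4+6)/2 = 5.
By the law of total expectation,
E[V] = (1/2)·(26/5) + (1/2)·(5) = 51/10.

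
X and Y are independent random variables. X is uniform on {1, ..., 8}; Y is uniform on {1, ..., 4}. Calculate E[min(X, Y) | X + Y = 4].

P(X + Y = 4) = 3/32.
Summing min(X,Y)·P(x,y) over outcomes with X + Y = 4 gives 1/8.
E[min(X, Y) | X + Y = 4] = (1/8) / (3/32) = 4/3.

4/3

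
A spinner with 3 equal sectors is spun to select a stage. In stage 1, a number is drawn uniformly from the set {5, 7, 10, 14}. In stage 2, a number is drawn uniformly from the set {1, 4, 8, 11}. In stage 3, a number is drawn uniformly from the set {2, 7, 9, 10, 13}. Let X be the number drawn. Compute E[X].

116/15

E[X | stage 1] = (5+7+10+14)/4 = 9.
E[X | stage 2] = (1+4+8+11)/4 = 6.
E[X | stage 3] = (2+7+9+10+13)/5 = 41/5.
E[X] = (1/3)·(9) + (1/3)·(6) + (1/3)·(41/5) = 116/15.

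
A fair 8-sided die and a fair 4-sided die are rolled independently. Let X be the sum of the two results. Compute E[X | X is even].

7

P(X is even) = 1/2.
Σ over the event: 2·1/32 + 4·3/32 + 6·1/8 + 8·1/8 + 10·3/32 + 12·1/32 = 7/2.
E[X | X is even] = (7/2) / (1/2) = 7.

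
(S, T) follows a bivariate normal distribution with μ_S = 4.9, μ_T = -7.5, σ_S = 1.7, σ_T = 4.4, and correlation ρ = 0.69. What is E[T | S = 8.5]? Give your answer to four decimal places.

E[T | S=x] = μ_T + ρ(σ_T/σ_S)(x − μ_S) for jointly normal variables.
E[T | S=8.5] = -7.5 + (0.69)·(4.4/1.7)·(8.5 − (4.9)) = -7.5 + (1.7859)·(3.6) = -1.0708.

-1.0708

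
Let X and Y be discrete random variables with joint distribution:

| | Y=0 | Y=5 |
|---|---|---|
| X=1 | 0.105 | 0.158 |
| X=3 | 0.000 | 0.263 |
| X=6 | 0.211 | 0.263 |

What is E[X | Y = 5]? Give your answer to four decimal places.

3.6915

P(Y = 5) = 0.684.
Σ X·P over the event = 1·(0.158) + 3·(0.263) + 6·(0.263) = 2.525.
E[X | Y = 5] = (2.525) / (0.684) = 3.6915.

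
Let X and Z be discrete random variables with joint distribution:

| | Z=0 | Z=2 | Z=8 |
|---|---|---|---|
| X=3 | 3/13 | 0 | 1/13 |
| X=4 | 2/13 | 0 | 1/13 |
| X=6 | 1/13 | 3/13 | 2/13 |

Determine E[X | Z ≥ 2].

37/7

P(Z ≥ 2) = 7/13.
Σ X·P over the event = 3·(1/13) + 4·(1/13) + 6·(3/13) + 6·(2/13) = 37/13.
E[X | Z ≥ 2] = (37/13) / (7/13) = 37/7.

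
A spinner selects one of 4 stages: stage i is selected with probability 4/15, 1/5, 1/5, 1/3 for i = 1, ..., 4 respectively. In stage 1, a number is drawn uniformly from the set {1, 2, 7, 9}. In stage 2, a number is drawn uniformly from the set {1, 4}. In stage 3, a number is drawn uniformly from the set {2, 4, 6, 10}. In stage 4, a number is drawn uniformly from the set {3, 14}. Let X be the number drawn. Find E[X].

E[X | stage 1] = (1+2+7+9)/4 = 19/4.
E[X | stage 2] = (1+4)/2 = 5/2.
E[X | stage 3] = (2+4+6+10)/4 = 11/2.
E[X | stage 4] = (3+14)/2 = 17/2.
By the law of total expectation,
E[X] = (4/15)·(19/4) + (1/5)·(5/2) + (1/5)·(11/2) + (1/3)·(17/2) = 57/10.

57/10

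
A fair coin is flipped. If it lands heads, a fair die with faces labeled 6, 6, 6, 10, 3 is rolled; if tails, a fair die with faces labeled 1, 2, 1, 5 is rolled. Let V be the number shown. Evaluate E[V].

E[V | heads] = (6+6+6+10+3)/5 = 31/5.
E[V | tails] = (1+2+1+5)/4 = 9/4.
E[V] = (1/2)·(31/5) + (1/2)·(9/4) = 169/40.

169/40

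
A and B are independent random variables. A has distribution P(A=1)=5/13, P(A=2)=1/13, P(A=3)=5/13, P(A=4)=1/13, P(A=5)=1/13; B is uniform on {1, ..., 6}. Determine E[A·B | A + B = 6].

P(A + B = 6) = 1/6.
Summing AB·P(x,y) over outcomes with A + B = 6 gives 7/6.
E[A·B | A + B = 6] = (7/6) / (1/6) = 7.

7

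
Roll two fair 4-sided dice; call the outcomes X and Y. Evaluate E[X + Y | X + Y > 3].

P(X + Y > 3) = 13/16.
Summing (X+Y)·P(x,y) over outcomes with X + Y > 3 gives 9/2.
E[X + Y | X + Y > 3] = (9/2) / (13/16) = 72/13.

72/13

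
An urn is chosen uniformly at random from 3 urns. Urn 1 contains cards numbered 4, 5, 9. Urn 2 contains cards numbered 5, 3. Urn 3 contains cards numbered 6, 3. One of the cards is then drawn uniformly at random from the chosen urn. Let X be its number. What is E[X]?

29/6

E[X | urn 1] = (4+5+9)/3 = 6.
E[X | urn 2] = (5+3)/2 = 4.
E[X | urn 3] = (6+3)/2 = 9/2.
E[X] = (1/3)·(6) + (1/3)·(4) + (1/3)·(9/2) = 29/6.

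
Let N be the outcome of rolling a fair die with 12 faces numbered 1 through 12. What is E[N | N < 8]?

4

Given N < 8, N is equally likely to be any of {1, 2, 3, 4, 5, 6, 7}.
E[N | N < 8] = (1 + 2 + 3 + 4 + 5 + 6 + 7) / 7 = 4.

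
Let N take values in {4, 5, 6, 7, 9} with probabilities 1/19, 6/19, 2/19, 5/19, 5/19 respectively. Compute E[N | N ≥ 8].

P(N ≥ 8) = 5/19.
Σ over the event: 9·5/19 = 45/19.
E[N | N ≥ 8] = (45/19) / (5/19) = 9.

9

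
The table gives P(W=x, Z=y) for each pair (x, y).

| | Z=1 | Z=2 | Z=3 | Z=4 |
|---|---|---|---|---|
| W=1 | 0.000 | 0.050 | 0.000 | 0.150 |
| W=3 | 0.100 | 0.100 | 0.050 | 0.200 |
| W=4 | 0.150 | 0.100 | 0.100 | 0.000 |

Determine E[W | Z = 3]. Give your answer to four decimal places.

3.6667

P(Z = 3) = 0.150.
Σ W·P over the event = 3·(0.050) + 4·(0.100) = 0.550.
E[W | Z = 3] = (0.550) / (0.150) = 3.6667.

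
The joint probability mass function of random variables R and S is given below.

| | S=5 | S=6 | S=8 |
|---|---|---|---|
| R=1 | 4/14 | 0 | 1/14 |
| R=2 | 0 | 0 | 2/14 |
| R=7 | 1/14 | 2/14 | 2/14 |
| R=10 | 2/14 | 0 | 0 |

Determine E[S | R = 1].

P(R = 1) = 5/14.
Σ S·P over the event = 5·(4/14) + 8·(1/14) = 2.
E[S | R = 1] = (2) / (5/14) = 28/5.

28/5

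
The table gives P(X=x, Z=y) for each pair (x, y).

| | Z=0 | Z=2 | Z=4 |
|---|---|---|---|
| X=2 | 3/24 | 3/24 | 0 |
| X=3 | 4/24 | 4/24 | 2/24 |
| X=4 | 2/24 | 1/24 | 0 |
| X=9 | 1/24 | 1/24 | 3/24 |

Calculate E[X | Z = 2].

31/9

P(Z = 2) = 3/8.
Summing X·P(X=x,Z=y) over the conditioning event gives 31/24.
E[X | Z = 2] = (31/24) / (3/8) = 31/9.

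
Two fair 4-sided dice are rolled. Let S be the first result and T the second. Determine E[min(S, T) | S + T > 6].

P(S + T > 6) = 3/16.
Summing min(S,T)·P(x,y) over outcomes with S + T > 6 gives 5/8.
E[min(S, T) | S + T > 6] = (5/8) / (3/16) = 10/3.

10/3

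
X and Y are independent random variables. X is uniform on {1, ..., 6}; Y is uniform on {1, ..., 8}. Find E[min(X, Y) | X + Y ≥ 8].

P(X + Y ≥ 8) = 9/16.
Summing min(X,Y)·P(x,y) over outcomes with X + Y ≥ 8 gives 33/16.
E[min(X, Y) | X + Y ≥ 8] = (33/16) / (9/16) = 11/3.

11/3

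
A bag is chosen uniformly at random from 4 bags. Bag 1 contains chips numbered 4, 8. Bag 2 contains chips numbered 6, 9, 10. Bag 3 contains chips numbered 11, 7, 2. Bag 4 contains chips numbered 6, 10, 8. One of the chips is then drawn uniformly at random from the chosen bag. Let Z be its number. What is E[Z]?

E[Z | bag 1] = (4+8)/2 = 6.
E[Z | bag 2] = (6+9+10)/3 = 25/3.
E[Z | bag 3] = (11+7+2)/3 = 20/3.
E[Z | bag 4] = (6+10+8)/3 = 8.
By the law of total expectation,
E[Z] = (1/4)·(6) + (1/4)·(25/3) + (1/4)·(20/3) + (1/4)·(8) = 29/4.

29/4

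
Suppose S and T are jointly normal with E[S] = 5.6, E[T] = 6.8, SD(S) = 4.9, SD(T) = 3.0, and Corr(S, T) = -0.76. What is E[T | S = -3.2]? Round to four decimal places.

The regression of T on S has slope ρ·σ_T/σ_S and passes through (μ_S, μ_T).
E[T | S=-3.2] = 6.8 + (-0.76)·(3.0/4.9)·(-3.2 − (5.6)) = 6.8 + (-0.46531)·(-8.8) = 10.8947.

10.8947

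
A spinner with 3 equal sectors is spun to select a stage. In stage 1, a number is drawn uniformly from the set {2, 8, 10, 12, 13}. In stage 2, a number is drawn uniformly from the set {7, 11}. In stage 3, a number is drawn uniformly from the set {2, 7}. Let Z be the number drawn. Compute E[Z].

15/2

E[Z | stage 1] = (2+8+10+12+13)/5 = 9.
E[Z | stage 2] = (7+11)/2 = 9.
E[Z | stage 3] = (2+7)/2 = 9/2.
E[Z] = (1/3)·(9) + (1/3)·(9) + (1/3)·(9/2) = 15/2.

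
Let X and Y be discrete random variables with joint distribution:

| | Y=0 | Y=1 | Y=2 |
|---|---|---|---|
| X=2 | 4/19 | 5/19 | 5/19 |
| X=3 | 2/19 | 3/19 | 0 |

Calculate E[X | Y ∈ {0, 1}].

P(Y ∈ {0, 1}) = 14/19.
Summing X·P(X=x,Y=y) over the conditioning event gives 33/19.
E[X | Y ∈ {0, 1}] = (33/19) / (14/19) = 33/14.

33/14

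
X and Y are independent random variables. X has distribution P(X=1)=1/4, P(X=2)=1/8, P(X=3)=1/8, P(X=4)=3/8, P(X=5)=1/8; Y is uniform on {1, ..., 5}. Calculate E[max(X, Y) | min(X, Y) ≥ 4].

P(min(X, Y) ≥ 4) = 1/5.
Summing max(X,Y)·P(x,y) over outcomes with min(X, Y) ≥ 4 gives 37/40.
E[max(X, Y) | min(X, Y) ≥ 4] = (37/40) / (1/5) = 37/8.

37/8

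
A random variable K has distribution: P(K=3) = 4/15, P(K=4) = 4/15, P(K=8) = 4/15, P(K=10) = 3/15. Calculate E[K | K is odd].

P(K is odd) = 4/15.
Σ over the event: 3·4/15 = 4/5.
E[K | K is odd] = (4/5) / (4/15) = 3.

3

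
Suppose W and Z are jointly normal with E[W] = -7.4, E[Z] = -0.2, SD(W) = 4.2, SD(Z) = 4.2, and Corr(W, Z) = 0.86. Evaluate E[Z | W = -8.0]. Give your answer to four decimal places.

-0.7160

For a bivariate normal, E[Z | W=x] = μ_Z + ρ·(σ_Z/σ_W)·(x − μ_W).
E[Z | W=-8.0] = -0.2 + (0.86)·(4.2/4.2)·(-8.0 − (-7.4)) = -0.2 + (0.86)·(-0.6) = -0.7160.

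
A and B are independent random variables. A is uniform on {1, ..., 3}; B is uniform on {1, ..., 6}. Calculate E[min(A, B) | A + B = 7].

Outcomes with A + B = 7: (1,6), (2,5), (3,4), each with probability 1/18.
E[min(A, B) | A + B = 7] = (1 + 2 + 3) / 3 = 2.

2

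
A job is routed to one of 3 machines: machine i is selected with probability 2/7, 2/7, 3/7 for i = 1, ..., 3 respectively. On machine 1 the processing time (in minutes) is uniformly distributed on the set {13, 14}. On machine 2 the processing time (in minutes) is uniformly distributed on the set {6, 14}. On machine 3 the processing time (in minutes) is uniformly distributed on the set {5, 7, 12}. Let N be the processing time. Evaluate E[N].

E[N | machine 1] = (13+14)/2 = 27/2.
E[N | machine 2] = (6+14)/2 = 10.
E[N | machine 3] = (5+7+12)/3 = 8.
By the law of total expectation,
E[N] = (2/7)·(27/2) + (2/7)·(10) + (3/7)·(8) = 71/7.

71/7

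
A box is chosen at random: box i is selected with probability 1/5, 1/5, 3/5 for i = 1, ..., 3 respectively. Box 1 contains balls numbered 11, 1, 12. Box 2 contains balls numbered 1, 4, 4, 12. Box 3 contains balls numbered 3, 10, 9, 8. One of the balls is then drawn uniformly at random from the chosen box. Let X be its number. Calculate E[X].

143/20

E[X | box 1] = (11+1+12)/3 = 8.
E[X | box 2] = (1+4+4+12)/4 = 21/4.
E[X | box 3] = (3+10+9+8)/4 = 15/2.
By the law of total expectation,
E[X] = (1/5)·(8) + (1/5)·(21/4) + (3/5)·(15/2) = 143/20.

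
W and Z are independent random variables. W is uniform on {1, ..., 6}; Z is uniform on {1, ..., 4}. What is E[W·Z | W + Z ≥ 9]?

Outcomes with W + Z ≥ 9: (5,4), (6,3), (6,4), each with probability 1/24.
E[W·Z | W + Z ≥ 9] = (20 + 18 + 24) / 3 = 62/3.

62/3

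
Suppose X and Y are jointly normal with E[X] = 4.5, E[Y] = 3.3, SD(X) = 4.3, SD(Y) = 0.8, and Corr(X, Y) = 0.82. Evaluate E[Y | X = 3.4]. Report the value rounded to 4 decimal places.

3.1322

E[Y | X=x] = μ_Y + ρ(σ_Y/σ_X)(x − μ_X) for jointly normal variables.
E[Y | X=3.4] = 3.3 + (0.82)·(0.8/4.3)·(3.4 − (4.5)) = 3.3 + (0.15256)·(-1.1) = 3.1322.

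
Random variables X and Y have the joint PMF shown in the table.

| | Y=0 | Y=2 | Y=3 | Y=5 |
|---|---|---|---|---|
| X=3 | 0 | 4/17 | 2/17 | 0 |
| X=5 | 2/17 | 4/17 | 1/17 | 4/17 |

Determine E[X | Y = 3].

11/3

P(Y = 3) = 3/17.
Σ X·P over the event = 3·(2/17) + 5·(1/17) = 11/17.
E[X | Y = 3] = (11/17) / (3/17) = 11/3.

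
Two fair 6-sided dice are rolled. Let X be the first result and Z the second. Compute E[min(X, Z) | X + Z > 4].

P(X + Z > 4) = 5/6.
Summing min(X,Z)·P(x,y) over outcomes with X + Z > 4 gives 7/3.
E[min(X, Z) | X + Z > 4] = (7/3) / (5/6) = 14/5.

14/5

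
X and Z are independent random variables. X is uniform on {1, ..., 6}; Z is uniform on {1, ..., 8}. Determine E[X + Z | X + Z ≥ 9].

32/3

P(X + Z ≥ 9) = 7/16.
Summing (X+Z)·P(x,y) over outcomes with X + Z ≥ 9 gives 14/3.
E[X + Z | X + Z ≥ 9] = (14/3) / (7/16) = 32/3.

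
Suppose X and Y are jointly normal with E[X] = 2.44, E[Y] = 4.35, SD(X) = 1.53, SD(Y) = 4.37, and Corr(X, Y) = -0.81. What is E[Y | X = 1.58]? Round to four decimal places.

The regression of Y on X has slope ρ·σ_Y/σ_X and passes through (μ_X, μ_Y).
E[Y | X=1.58] = 4.35 + (-0.81)·(4.37/1.53)·(1.58 − (2.44)) = 4.35 + (-2.3135)·(-0.86) = 6.3396.

6.3396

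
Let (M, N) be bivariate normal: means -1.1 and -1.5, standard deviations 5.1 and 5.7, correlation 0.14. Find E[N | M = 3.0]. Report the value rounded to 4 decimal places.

E[N | M=x] = μ_N + ρ(σ_N/σ_M)(x − μ_M) for jointly normal variables.
E[N | M=3.0] = -1.5 + (0.14)·(5.7/5.1)·(3.0 − (-1.1)) = -1.5 + (0.15647)·(4.1) = -0.8585.

-0.8585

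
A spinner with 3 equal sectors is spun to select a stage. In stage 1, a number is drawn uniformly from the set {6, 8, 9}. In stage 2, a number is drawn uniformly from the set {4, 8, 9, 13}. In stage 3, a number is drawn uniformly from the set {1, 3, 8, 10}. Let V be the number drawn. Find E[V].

65/9

E[V | stage 1] = (6+8+9)/3 = 23/3.
E[V | stage 2] = (4+8+9+13)/4 = 17/2.
E[V | stage 3] = (1+3+8+10)/4 = 11/2.
E[V] = (1/3)·(23/3) + (1/3)·(17/2) + (1/3)·(11/2) = 65/9.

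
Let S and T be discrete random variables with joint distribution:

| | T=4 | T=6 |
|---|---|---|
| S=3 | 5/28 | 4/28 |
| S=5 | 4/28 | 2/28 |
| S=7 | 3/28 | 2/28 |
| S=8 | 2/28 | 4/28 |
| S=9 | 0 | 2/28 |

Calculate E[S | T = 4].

P(T = 4) = 1/2.
Summing S·P(S=x,T=y) over the conditioning event gives 18/7.
E[S | T = 4] = (18/7) / (1/2) = 36/7.

36/7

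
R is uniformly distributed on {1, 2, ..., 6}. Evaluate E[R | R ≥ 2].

4

Given R ≥ 2, R is equally likely to be any of {2, 3, 4, 5, 6}.
E[R | R ≥ 2] = (2 + 3 + 4 + 5 + 6) / 5 = 4.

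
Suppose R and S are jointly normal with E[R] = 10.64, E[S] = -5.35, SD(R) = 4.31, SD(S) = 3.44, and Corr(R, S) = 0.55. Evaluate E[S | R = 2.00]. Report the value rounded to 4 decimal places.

-9.1428

The regression of S on R has slope ρ·σ_S/σ_R and passes through (μ_R, μ_S).
E[S | R=2.00] = -5.35 + (0.55)·(3.44/4.31)·(2.00 − (10.64)) = -5.35 + (0.43898)·(-8.64) = -9.1428.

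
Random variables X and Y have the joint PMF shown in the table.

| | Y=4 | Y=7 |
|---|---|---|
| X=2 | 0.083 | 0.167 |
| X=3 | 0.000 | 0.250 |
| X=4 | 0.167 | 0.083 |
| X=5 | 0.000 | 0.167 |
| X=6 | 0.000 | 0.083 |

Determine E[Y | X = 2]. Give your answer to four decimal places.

6.0040

P(X = 2) = 0.250.
Σ Y·P over the event = 4·(0.083) + 7·(0.167) = 1.501.
E[Y | X = 2] = (1.501) / (0.250) = 6.0040.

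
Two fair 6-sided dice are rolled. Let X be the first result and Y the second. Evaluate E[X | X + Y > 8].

Outcomes with X + Y > 8: (3,6), (4,5), (4,6), (5,4), (5,5), (5,6), (6,3), (6,4), (6,5), (6,6), each with probability 1/36.
E[X | X + Y > 8] = (3 + 4 + 4 + 5 + 5 + 5 + 6 + 6 + 6 + 6) / 10 = 5.

5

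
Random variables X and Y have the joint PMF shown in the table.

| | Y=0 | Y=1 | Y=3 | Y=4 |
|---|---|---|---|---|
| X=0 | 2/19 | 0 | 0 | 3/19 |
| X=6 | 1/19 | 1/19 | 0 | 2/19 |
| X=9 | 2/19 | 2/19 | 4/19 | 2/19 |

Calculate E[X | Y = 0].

24/5

P(Y = 0) = 5/19.
Summing X·P(X=x,Y=y) over the conditioning event gives 24/19.
E[X | Y = 0] = (24/19) / (5/19) = 24/5.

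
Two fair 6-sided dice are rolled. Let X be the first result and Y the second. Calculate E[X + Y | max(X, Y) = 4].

44/7

Outcomes with max(X, Y) = 4: (1,4), (2,4), (3,4), (4,1), (4,2), (4,3), (4,4), each with probability 1/36.
E[X + Y | max(X, Y) = 4] = (5 + 6 + 7 + 5 + 6 + 7 + 8) / 7 = 44/7.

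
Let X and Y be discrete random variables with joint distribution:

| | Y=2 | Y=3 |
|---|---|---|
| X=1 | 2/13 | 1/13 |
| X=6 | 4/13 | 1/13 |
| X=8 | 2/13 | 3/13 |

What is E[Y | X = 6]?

P(X = 6) = 5/13.
Σ Y·P over the event = 2·(4/13) + 3·(1/13) = 11/13.
E[Y | X = 6] = (11/13) / (5/13) = 11/5.

11/5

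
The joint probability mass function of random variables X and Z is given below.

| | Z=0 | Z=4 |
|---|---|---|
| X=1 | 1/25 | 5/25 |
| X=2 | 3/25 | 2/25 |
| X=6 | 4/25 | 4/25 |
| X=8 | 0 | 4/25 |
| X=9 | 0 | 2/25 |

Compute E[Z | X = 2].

8/5

P(X = 2) = 1/5.
Σ Z·P over the event = 0·(3/25) + 4·(2/25) = 8/25.
E[Z | X = 2] = (8/25) / (1/5) = 8/5.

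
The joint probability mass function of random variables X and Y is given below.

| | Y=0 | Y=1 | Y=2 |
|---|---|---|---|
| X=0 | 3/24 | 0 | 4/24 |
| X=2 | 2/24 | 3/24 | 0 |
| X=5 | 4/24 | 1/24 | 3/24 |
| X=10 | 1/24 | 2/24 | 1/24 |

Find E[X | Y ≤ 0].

P(Y ≤ 0) = 5/12.
Σ X·P over the event = 0·(3/24) + 2·(2/24) + 5·(4/24) + 10·(1/24) = 17/12.
E[X | Y ≤ 0] = (17/12) / (5/12) = 17/5.

17/5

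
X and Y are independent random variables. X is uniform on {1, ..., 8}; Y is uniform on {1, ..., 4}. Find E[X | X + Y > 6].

55/9

P(X + Y > 6) = 9/16.
Summing X·P(x,y) over outcomes with X + Y > 6 gives 55/16.
E[X | X + Y > 6] = (55/16) / (9/16) = 55/9.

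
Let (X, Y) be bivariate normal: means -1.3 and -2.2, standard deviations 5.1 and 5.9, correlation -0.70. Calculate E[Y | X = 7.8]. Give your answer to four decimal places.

For a bivariate normal, E[Y | X=x] = μ_Y + ρ·(σ_Y/σ_X)·(x − μ_X).
E[Y | X=7.8] = -2.2 + (-0.70)·(5.9/5.1)·(7.8 − (-1.3)) = -2.2 + (-0.8098)·(9.1) = -9.5692.

-9.5692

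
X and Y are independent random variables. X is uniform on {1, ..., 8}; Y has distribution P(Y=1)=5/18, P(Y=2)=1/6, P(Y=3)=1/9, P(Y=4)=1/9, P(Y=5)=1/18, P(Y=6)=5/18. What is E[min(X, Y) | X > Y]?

P(X > Y) = 7/12.
Summing min(X,Y)·P(x,y) over outcomes with X > Y gives 13/9.
E[min(X, Y) | X > Y] = (13/9) / (7/12) = 52/21.

52/21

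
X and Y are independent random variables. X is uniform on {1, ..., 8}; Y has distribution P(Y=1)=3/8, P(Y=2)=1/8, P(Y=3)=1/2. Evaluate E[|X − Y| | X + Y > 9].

14/3

P(X + Y > 9) = 9/64.
Summing |X−Y|·P(x,y) over outcomes with X + Y > 9 gives 21/32.
E[|X − Y| | X + Y > 9] = (21/32) / (9/64) = 14/3.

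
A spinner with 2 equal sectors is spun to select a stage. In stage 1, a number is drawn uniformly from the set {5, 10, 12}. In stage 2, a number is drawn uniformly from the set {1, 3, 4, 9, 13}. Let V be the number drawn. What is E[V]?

15/2

E[V | stage 1] = (5+10+12)/3 = 9.
E[V | stage 2] = (1+3+4+9+13)/5 = 6.
By the law of total expectation,
E[V] = (1/2)·(9) + (1/2)·(6) = 15/2.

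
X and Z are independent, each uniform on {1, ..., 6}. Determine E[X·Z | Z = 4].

Outcomes with Z = 4: (1,4), (2,4), (3,4), (4,4), (5,4), (6,4), each with probability 1/36.
E[X·Z | Z = 4] = (4 + 8 + 12 + 16 + 20 + 24) / 6 = 14.

14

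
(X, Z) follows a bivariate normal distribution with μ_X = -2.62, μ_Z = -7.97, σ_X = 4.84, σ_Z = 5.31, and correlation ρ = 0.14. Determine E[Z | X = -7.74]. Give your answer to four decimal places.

For a bivariate normal, E[Z | X=x] = μ_Z + ρ·(σ_Z/σ_X)·(x − μ_X).
E[Z | X=-7.74] = -7.97 + (0.14)·(5.31/4.84)·(-7.74 − (-2.62)) = -7.97 + (0.1536)·(-5.12) = -8.7564.

-8.7564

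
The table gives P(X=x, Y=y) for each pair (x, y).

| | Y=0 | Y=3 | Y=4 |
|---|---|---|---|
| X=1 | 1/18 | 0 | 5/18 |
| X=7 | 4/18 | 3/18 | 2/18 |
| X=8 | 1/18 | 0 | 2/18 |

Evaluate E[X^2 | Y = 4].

P(Y = 4) = 1/2.
Σ X^2·P over the event = 1·(5/18) + 49·(2/18) + 64·(2/18) = 77/6.
E[X^2 | Y = 4] = (77/6) / (1/2) = 77/3.

77/3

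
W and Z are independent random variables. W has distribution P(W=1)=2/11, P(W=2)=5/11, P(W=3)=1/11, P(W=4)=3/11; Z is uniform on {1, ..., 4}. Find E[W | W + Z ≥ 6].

P(W + Z ≥ 6) = 4/11.
Summing W·P(x,y) over outcomes with W + Z ≥ 6 gives 13/11.
E[W | W + Z ≥ 6] = (13/11) / (4/11) = 13/4.

13/4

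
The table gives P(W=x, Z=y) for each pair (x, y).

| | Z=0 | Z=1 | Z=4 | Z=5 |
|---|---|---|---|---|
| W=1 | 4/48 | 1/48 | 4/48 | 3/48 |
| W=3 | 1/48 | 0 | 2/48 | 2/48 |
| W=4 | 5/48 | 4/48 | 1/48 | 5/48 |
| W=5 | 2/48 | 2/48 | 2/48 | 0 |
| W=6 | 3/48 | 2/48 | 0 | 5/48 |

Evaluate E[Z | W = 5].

5/3

P(W = 5) = 1/8.
Σ Z·P over the event = 0·(2/48) + 1·(2/48) + 4·(2/48) = 5/24.
E[Z | W = 5] = (5/24) / (1/8) = 5/3.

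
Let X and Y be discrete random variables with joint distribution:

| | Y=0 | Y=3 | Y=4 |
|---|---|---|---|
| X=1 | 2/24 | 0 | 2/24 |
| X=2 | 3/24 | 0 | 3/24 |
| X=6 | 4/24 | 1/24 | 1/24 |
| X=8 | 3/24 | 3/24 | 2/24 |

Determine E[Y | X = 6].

P(X = 6) = 1/4.
Σ Y·P over the event = 0·(4/24) + 3·(1/24) + 4·(1/24) = 7/24.
E[Y | X = 6] = (7/24) / (1/4) = 7/6.

7/6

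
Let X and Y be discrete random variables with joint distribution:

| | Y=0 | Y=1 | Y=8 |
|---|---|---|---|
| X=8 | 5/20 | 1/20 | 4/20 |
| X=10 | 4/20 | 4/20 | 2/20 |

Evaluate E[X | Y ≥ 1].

100/11

P(Y ≥ 1) = 11/20.
Σ X·P over the event = 8·(1/20) + 8·(4/20) + 10·(4/20) + 10·(2/20) = 5.
E[X | Y ≥ 1] = (5) / (11/20) = 100/11.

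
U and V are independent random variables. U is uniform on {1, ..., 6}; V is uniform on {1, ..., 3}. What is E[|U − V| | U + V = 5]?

Outcomes with U + V = 5: (2,3), (3,2), (4,1), each with probability 1/18.
E[|U − V| | U + V = 5] = (1 + 1 + 3) / 3 = 5/3.

5/3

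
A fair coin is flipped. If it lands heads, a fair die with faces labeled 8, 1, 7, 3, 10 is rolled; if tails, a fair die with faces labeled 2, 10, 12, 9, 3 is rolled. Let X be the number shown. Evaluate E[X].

13/2

E[X | heads] = (8+1+7+3+10)/5 = 29/5.
E[X | tails] = (2+10+12+9+3)/5 = 36/5.
E[X] = (1/2)·(29/5) + (1/2)·(36/5) = 13/2.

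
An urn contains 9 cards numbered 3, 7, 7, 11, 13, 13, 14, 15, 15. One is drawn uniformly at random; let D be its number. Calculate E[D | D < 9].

17/3

P(D < 9) = 1/3.
Σ over the event: 3·1/9 + 7·2/9 = 17/9.
E[D | D < 9] = (17/9) / (1/3) = 17/3.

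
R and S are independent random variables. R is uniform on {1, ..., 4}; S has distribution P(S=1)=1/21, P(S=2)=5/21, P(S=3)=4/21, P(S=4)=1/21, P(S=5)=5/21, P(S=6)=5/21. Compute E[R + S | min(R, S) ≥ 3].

247/30

P(min(R, S) ≥ 3) = 5/14.
Summing (R+S)·P(x,y) over outcomes with min(R, S) ≥ 3 gives 247/84.
E[R + S | min(R, S) ≥ 3] = (247/84) / (5/14) = 247/30.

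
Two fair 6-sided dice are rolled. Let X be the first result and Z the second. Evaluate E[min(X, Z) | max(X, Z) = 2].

Outcomes with max(X, Z) = 2: (1,2), (2,1), (2,2), each with probability 1/36.
E[min(X, Z) | max(X, Z) = 2] = (1 + 1 + 2) / 3 = 4/3.

4/3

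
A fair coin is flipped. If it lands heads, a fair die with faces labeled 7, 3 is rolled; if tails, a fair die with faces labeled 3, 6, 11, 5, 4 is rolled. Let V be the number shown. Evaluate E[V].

E[V | heads] = (7+3)/2 = 5.
E[V | tails] = (3+6+11+5+4)/5 = 29/5.
By the law of total expectation,
E[V] = (1/2)·(5) + (1/2)·(29/5) = 27/5.

27/5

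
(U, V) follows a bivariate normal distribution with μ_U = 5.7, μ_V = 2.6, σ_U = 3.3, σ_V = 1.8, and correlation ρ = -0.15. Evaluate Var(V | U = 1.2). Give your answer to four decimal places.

For a bivariate normal, Var(V | U=x) = σ_V²(1 − ρ²).
Var(V | U=1.2) = (1.8)²·(1 − (-0.15)²) = 3.24·0.9775 = 3.1671.

3.1671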